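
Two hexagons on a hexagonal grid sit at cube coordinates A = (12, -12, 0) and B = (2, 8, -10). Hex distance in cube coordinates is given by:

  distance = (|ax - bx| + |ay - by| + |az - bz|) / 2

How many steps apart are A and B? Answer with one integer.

Answer: 20

Derivation:
|ax - bx| = |12 - 2| = 10
|ay - by| = |-12 - 8| = 20
|az - bz| = |0 - (-10)| = 10
distance = (10 + 20 + 10) / 2 = 40 / 2 = 20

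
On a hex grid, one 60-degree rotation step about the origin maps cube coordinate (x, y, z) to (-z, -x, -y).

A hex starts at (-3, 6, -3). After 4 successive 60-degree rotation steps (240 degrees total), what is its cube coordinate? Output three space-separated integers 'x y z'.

Answer: -3 -3 6

Derivation:
Start: (-3, 6, -3)
Step 1: (-3, 6, -3) -> (-(-3), -(-3), -(6)) = (3, 3, -6)
Step 2: (3, 3, -6) -> (-(-6), -(3), -(3)) = (6, -3, -3)
Step 3: (6, -3, -3) -> (-(-3), -(6), -(-3)) = (3, -6, 3)
Step 4: (3, -6, 3) -> (-(3), -(3), -(-6)) = (-3, -3, 6)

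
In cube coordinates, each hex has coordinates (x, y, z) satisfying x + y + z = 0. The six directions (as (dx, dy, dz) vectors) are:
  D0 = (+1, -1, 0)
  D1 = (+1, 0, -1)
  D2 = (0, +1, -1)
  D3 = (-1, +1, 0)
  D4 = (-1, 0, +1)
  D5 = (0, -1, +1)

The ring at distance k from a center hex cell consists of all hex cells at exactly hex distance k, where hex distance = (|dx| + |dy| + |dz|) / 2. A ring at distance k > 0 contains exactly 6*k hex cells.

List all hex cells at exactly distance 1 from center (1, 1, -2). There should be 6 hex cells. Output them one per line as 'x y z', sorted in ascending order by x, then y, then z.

Walk ring at distance 1 from (1, 1, -2):
Start at center + D4*1 = (0, 1, -1)
  hex 0: (0, 1, -1)
  hex 1: (1, 0, -1)
  hex 2: (2, 0, -2)
  hex 3: (2, 1, -3)
  hex 4: (1, 2, -3)
  hex 5: (0, 2, -2)
Sorted: 6 hexes.

Answer: 0 1 -1
0 2 -2
1 0 -1
1 2 -3
2 0 -2
2 1 -3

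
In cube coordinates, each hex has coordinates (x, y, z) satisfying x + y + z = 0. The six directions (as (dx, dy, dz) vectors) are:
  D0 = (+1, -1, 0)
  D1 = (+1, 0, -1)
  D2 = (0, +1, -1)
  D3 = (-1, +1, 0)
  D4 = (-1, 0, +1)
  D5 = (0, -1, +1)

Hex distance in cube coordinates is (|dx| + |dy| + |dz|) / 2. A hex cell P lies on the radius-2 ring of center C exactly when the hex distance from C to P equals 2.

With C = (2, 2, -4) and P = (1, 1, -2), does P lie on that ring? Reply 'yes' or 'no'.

|px - cx| = |1 - 2| = 1
|py - cy| = |1 - 2| = 1
|pz - cz| = |-2 - (-4)| = 2
distance = (1+1+2)/2 = 4/2 = 2
radius = 2; distance == radius -> yes

Answer: yes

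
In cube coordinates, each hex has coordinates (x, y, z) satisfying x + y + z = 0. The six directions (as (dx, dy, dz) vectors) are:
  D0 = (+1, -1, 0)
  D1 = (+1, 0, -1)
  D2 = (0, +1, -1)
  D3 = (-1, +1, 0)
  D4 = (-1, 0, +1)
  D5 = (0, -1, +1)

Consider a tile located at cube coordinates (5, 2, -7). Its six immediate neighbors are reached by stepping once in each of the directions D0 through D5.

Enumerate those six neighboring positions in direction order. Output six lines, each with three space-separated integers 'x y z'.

Center: (5, 2, -7). Add each direction:
  D0: (5, 2, -7) + (1, -1, 0) = (6, 1, -7)
  D1: (5, 2, -7) + (1, 0, -1) = (6, 2, -8)
  D2: (5, 2, -7) + (0, 1, -1) = (5, 3, -8)
  D3: (5, 2, -7) + (-1, 1, 0) = (4, 3, -7)
  D4: (5, 2, -7) + (-1, 0, 1) = (4, 2, -6)
  D5: (5, 2, -7) + (0, -1, 1) = (5, 1, -6)

Answer: 6 1 -7
6 2 -8
5 3 -8
4 3 -7
4 2 -6
5 1 -6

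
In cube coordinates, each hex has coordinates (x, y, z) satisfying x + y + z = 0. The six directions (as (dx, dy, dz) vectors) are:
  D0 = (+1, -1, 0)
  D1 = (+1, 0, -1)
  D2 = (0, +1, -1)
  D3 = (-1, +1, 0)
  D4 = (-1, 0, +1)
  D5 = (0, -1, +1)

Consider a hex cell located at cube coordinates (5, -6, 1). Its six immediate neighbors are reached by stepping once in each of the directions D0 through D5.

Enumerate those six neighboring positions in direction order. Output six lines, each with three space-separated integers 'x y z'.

Answer: 6 -7 1
6 -6 0
5 -5 0
4 -5 1
4 -6 2
5 -7 2

Derivation:
Center: (5, -6, 1). Add each direction:
  D0: (5, -6, 1) + (1, -1, 0) = (6, -7, 1)
  D1: (5, -6, 1) + (1, 0, -1) = (6, -6, 0)
  D2: (5, -6, 1) + (0, 1, -1) = (5, -5, 0)
  D3: (5, -6, 1) + (-1, 1, 0) = (4, -5, 1)
  D4: (5, -6, 1) + (-1, 0, 1) = (4, -6, 2)
  D5: (5, -6, 1) + (0, -1, 1) = (5, -7, 2)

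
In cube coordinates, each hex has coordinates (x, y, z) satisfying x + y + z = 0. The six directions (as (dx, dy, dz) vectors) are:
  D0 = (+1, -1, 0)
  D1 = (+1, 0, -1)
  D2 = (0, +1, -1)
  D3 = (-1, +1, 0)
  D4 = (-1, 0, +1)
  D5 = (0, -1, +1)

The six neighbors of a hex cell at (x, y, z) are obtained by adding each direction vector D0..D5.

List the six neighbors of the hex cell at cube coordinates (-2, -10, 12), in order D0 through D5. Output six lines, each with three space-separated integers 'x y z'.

Answer: -1 -11 12
-1 -10 11
-2 -9 11
-3 -9 12
-3 -10 13
-2 -11 13

Derivation:
Center: (-2, -10, 12). Add each direction:
  D0: (-2, -10, 12) + (1, -1, 0) = (-1, -11, 12)
  D1: (-2, -10, 12) + (1, 0, -1) = (-1, -10, 11)
  D2: (-2, -10, 12) + (0, 1, -1) = (-2, -9, 11)
  D3: (-2, -10, 12) + (-1, 1, 0) = (-3, -9, 12)
  D4: (-2, -10, 12) + (-1, 0, 1) = (-3, -10, 13)
  D5: (-2, -10, 12) + (0, -1, 1) = (-2, -11, 13)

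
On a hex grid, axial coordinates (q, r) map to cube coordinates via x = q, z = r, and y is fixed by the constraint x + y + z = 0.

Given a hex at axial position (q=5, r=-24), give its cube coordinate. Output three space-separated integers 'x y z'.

x = q = 5
z = r = -24
y = -x - z = -(5) - (-24) = 19

Answer: 5 19 -24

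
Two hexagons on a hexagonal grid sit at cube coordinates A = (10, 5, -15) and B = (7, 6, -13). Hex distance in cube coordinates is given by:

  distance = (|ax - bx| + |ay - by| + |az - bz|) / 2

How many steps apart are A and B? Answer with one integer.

Answer: 3

Derivation:
|ax - bx| = |10 - 7| = 3
|ay - by| = |5 - 6| = 1
|az - bz| = |-15 - (-13)| = 2
distance = (3 + 1 + 2) / 2 = 6 / 2 = 3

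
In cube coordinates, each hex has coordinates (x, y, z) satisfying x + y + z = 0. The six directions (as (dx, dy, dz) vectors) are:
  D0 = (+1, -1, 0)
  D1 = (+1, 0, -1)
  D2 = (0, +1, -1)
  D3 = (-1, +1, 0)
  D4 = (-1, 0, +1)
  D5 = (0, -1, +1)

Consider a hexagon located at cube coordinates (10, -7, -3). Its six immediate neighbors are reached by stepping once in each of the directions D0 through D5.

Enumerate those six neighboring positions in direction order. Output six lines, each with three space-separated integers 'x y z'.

Center: (10, -7, -3). Add each direction:
  D0: (10, -7, -3) + (1, -1, 0) = (11, -8, -3)
  D1: (10, -7, -3) + (1, 0, -1) = (11, -7, -4)
  D2: (10, -7, -3) + (0, 1, -1) = (10, -6, -4)
  D3: (10, -7, -3) + (-1, 1, 0) = (9, -6, -3)
  D4: (10, -7, -3) + (-1, 0, 1) = (9, -7, -2)
  D5: (10, -7, -3) + (0, -1, 1) = (10, -8, -2)

Answer: 11 -8 -3
11 -7 -4
10 -6 -4
9 -6 -3
9 -7 -2
10 -8 -2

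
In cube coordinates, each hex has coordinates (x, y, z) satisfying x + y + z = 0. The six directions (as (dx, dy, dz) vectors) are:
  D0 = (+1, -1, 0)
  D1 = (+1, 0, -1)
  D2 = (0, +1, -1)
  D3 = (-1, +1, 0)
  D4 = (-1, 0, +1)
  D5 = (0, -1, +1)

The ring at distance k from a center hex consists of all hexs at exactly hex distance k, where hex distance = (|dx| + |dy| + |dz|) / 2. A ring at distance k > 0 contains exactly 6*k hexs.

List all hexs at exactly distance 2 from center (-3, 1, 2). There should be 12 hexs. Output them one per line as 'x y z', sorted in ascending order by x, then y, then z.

Walk ring at distance 2 from (-3, 1, 2):
Start at center + D4*2 = (-5, 1, 4)
  hex 0: (-5, 1, 4)
  hex 1: (-4, 0, 4)
  hex 2: (-3, -1, 4)
  hex 3: (-2, -1, 3)
  hex 4: (-1, -1, 2)
  hex 5: (-1, 0, 1)
  hex 6: (-1, 1, 0)
  hex 7: (-2, 2, 0)
  hex 8: (-3, 3, 0)
  hex 9: (-4, 3, 1)
  hex 10: (-5, 3, 2)
  hex 11: (-5, 2, 3)
Sorted: 12 hexes.

Answer: -5 1 4
-5 2 3
-5 3 2
-4 0 4
-4 3 1
-3 -1 4
-3 3 0
-2 -1 3
-2 2 0
-1 -1 2
-1 0 1
-1 1 0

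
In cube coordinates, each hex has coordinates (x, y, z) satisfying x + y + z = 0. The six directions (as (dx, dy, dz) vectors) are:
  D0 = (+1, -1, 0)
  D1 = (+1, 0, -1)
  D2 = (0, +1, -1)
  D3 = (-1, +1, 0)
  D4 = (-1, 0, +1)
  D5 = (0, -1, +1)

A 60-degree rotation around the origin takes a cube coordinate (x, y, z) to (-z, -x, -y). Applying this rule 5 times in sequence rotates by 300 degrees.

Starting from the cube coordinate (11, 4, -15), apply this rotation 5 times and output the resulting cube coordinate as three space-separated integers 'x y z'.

Start: (11, 4, -15)
Step 1: (11, 4, -15) -> (-(-15), -(11), -(4)) = (15, -11, -4)
Step 2: (15, -11, -4) -> (-(-4), -(15), -(-11)) = (4, -15, 11)
Step 3: (4, -15, 11) -> (-(11), -(4), -(-15)) = (-11, -4, 15)
Step 4: (-11, -4, 15) -> (-(15), -(-11), -(-4)) = (-15, 11, 4)
Step 5: (-15, 11, 4) -> (-(4), -(-15), -(11)) = (-4, 15, -11)

Answer: -4 15 -11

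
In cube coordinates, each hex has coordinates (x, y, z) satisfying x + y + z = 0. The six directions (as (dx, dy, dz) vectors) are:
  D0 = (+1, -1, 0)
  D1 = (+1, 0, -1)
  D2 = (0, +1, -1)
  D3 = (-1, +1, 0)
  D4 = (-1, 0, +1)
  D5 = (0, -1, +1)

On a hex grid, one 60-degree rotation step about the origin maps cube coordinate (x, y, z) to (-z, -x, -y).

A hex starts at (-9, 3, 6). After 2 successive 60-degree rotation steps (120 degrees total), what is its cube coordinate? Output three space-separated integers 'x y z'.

Start: (-9, 3, 6)
Step 1: (-9, 3, 6) -> (-(6), -(-9), -(3)) = (-6, 9, -3)
Step 2: (-6, 9, -3) -> (-(-3), -(-6), -(9)) = (3, 6, -9)

Answer: 3 6 -9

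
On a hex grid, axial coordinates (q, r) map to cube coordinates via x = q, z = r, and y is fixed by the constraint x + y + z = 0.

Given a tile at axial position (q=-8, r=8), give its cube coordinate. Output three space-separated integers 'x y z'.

Answer: -8 0 8

Derivation:
x = q = -8
z = r = 8
y = -x - z = -(-8) - (8) = 0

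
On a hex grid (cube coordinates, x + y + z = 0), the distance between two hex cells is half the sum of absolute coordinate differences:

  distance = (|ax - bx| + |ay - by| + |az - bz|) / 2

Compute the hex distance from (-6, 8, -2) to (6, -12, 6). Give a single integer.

Answer: 20

Derivation:
|ax - bx| = |-6 - 6| = 12
|ay - by| = |8 - (-12)| = 20
|az - bz| = |-2 - 6| = 8
distance = (12 + 20 + 8) / 2 = 40 / 2 = 20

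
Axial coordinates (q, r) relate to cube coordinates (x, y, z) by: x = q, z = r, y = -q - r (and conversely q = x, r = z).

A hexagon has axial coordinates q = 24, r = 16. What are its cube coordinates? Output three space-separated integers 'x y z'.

Answer: 24 -40 16

Derivation:
x = q = 24
z = r = 16
y = -x - z = -(24) - (16) = -40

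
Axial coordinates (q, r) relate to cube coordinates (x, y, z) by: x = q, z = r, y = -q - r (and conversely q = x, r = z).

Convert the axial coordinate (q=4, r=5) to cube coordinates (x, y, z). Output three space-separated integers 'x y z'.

Answer: 4 -9 5

Derivation:
x = q = 4
z = r = 5
y = -x - z = -(4) - (5) = -9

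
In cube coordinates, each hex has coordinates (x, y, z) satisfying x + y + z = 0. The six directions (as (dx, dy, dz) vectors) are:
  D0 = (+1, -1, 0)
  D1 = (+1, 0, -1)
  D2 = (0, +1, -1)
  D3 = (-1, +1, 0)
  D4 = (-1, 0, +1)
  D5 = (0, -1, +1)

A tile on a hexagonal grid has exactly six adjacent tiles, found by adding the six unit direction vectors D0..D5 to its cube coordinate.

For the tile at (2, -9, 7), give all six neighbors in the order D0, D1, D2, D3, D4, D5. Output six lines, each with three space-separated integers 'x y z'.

Answer: 3 -10 7
3 -9 6
2 -8 6
1 -8 7
1 -9 8
2 -10 8

Derivation:
Center: (2, -9, 7). Add each direction:
  D0: (2, -9, 7) + (1, -1, 0) = (3, -10, 7)
  D1: (2, -9, 7) + (1, 0, -1) = (3, -9, 6)
  D2: (2, -9, 7) + (0, 1, -1) = (2, -8, 6)
  D3: (2, -9, 7) + (-1, 1, 0) = (1, -8, 7)
  D4: (2, -9, 7) + (-1, 0, 1) = (1, -9, 8)
  D5: (2, -9, 7) + (0, -1, 1) = (2, -10, 8)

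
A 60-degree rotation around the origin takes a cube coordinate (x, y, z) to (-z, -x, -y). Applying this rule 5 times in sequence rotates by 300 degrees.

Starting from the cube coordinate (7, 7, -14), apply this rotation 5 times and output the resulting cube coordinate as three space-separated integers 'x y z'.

Answer: -7 14 -7

Derivation:
Start: (7, 7, -14)
Step 1: (7, 7, -14) -> (-(-14), -(7), -(7)) = (14, -7, -7)
Step 2: (14, -7, -7) -> (-(-7), -(14), -(-7)) = (7, -14, 7)
Step 3: (7, -14, 7) -> (-(7), -(7), -(-14)) = (-7, -7, 14)
Step 4: (-7, -7, 14) -> (-(14), -(-7), -(-7)) = (-14, 7, 7)
Step 5: (-14, 7, 7) -> (-(7), -(-14), -(7)) = (-7, 14, -7)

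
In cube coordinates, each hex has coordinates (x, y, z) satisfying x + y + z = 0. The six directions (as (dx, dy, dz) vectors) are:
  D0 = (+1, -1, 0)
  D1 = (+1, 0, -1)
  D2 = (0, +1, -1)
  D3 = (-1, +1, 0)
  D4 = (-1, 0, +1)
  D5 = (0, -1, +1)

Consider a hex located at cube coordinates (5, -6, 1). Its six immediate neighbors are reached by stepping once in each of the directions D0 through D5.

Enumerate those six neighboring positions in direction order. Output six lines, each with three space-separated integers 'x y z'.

Center: (5, -6, 1). Add each direction:
  D0: (5, -6, 1) + (1, -1, 0) = (6, -7, 1)
  D1: (5, -6, 1) + (1, 0, -1) = (6, -6, 0)
  D2: (5, -6, 1) + (0, 1, -1) = (5, -5, 0)
  D3: (5, -6, 1) + (-1, 1, 0) = (4, -5, 1)
  D4: (5, -6, 1) + (-1, 0, 1) = (4, -6, 2)
  D5: (5, -6, 1) + (0, -1, 1) = (5, -7, 2)

Answer: 6 -7 1
6 -6 0
5 -5 0
4 -5 1
4 -6 2
5 -7 2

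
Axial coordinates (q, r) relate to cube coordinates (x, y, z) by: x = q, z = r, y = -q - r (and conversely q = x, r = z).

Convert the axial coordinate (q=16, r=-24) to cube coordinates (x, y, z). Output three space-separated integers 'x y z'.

x = q = 16
z = r = -24
y = -x - z = -(16) - (-24) = 8

Answer: 16 8 -24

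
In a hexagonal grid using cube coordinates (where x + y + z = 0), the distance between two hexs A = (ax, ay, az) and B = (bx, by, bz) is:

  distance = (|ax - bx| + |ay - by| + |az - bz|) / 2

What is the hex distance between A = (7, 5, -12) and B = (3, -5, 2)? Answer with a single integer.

|ax - bx| = |7 - 3| = 4
|ay - by| = |5 - (-5)| = 10
|az - bz| = |-12 - 2| = 14
distance = (4 + 10 + 14) / 2 = 28 / 2 = 14

Answer: 14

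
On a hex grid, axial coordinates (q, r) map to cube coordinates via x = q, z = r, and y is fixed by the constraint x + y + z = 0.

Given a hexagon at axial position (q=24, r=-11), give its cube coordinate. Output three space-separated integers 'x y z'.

Answer: 24 -13 -11

Derivation:
x = q = 24
z = r = -11
y = -x - z = -(24) - (-11) = -13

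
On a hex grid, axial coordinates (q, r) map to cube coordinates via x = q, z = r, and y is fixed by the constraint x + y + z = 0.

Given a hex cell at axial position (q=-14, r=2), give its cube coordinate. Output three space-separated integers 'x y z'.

x = q = -14
z = r = 2
y = -x - z = -(-14) - (2) = 12

Answer: -14 12 2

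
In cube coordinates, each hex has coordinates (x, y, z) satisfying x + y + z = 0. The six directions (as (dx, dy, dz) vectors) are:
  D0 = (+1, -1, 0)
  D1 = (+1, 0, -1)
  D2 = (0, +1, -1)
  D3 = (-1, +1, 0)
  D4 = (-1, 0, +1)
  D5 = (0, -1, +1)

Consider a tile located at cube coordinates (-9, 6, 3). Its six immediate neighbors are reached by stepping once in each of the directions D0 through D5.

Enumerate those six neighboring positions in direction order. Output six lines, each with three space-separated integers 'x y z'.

Center: (-9, 6, 3). Add each direction:
  D0: (-9, 6, 3) + (1, -1, 0) = (-8, 5, 3)
  D1: (-9, 6, 3) + (1, 0, -1) = (-8, 6, 2)
  D2: (-9, 6, 3) + (0, 1, -1) = (-9, 7, 2)
  D3: (-9, 6, 3) + (-1, 1, 0) = (-10, 7, 3)
  D4: (-9, 6, 3) + (-1, 0, 1) = (-10, 6, 4)
  D5: (-9, 6, 3) + (0, -1, 1) = (-9, 5, 4)

Answer: -8 5 3
-8 6 2
-9 7 2
-10 7 3
-10 6 4
-9 5 4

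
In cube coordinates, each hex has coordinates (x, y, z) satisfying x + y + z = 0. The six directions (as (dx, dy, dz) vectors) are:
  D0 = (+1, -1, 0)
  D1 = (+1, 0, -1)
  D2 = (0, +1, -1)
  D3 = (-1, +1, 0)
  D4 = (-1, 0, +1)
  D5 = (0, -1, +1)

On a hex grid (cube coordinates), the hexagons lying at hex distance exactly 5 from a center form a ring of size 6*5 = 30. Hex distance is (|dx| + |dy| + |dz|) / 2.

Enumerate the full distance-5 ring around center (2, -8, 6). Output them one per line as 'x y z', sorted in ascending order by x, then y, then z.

Answer: -3 -8 11
-3 -7 10
-3 -6 9
-3 -5 8
-3 -4 7
-3 -3 6
-2 -9 11
-2 -3 5
-1 -10 11
-1 -3 4
0 -11 11
0 -3 3
1 -12 11
1 -3 2
2 -13 11
2 -3 1
3 -13 10
3 -4 1
4 -13 9
4 -5 1
5 -13 8
5 -6 1
6 -13 7
6 -7 1
7 -13 6
7 -12 5
7 -11 4
7 -10 3
7 -9 2
7 -8 1

Derivation:
Walk ring at distance 5 from (2, -8, 6):
Start at center + D4*5 = (-3, -8, 11)
  hex 0: (-3, -8, 11)
  hex 1: (-2, -9, 11)
  hex 2: (-1, -10, 11)
  hex 3: (0, -11, 11)
  hex 4: (1, -12, 11)
  hex 5: (2, -13, 11)
  hex 6: (3, -13, 10)
  hex 7: (4, -13, 9)
  hex 8: (5, -13, 8)
  hex 9: (6, -13, 7)
  hex 10: (7, -13, 6)
  hex 11: (7, -12, 5)
  hex 12: (7, -11, 4)
  hex 13: (7, -10, 3)
  hex 14: (7, -9, 2)
  hex 15: (7, -8, 1)
  hex 16: (6, -7, 1)
  hex 17: (5, -6, 1)
  hex 18: (4, -5, 1)
  hex 19: (3, -4, 1)
  hex 20: (2, -3, 1)
  hex 21: (1, -3, 2)
  hex 22: (0, -3, 3)
  hex 23: (-1, -3, 4)
  hex 24: (-2, -3, 5)
  hex 25: (-3, -3, 6)
  hex 26: (-3, -4, 7)
  hex 27: (-3, -5, 8)
  hex 28: (-3, -6, 9)
  hex 29: (-3, -7, 10)
Sorted: 30 hexes.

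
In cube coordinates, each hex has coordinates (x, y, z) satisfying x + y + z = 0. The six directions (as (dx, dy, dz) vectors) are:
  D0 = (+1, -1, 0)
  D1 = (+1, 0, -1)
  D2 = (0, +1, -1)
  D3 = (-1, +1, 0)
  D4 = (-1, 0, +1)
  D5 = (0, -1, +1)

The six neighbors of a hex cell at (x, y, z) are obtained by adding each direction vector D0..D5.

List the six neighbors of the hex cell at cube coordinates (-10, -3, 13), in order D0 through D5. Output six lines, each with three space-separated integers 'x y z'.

Answer: -9 -4 13
-9 -3 12
-10 -2 12
-11 -2 13
-11 -3 14
-10 -4 14

Derivation:
Center: (-10, -3, 13). Add each direction:
  D0: (-10, -3, 13) + (1, -1, 0) = (-9, -4, 13)
  D1: (-10, -3, 13) + (1, 0, -1) = (-9, -3, 12)
  D2: (-10, -3, 13) + (0, 1, -1) = (-10, -2, 12)
  D3: (-10, -3, 13) + (-1, 1, 0) = (-11, -2, 13)
  D4: (-10, -3, 13) + (-1, 0, 1) = (-11, -3, 14)
  D5: (-10, -3, 13) + (0, -1, 1) = (-10, -4, 14)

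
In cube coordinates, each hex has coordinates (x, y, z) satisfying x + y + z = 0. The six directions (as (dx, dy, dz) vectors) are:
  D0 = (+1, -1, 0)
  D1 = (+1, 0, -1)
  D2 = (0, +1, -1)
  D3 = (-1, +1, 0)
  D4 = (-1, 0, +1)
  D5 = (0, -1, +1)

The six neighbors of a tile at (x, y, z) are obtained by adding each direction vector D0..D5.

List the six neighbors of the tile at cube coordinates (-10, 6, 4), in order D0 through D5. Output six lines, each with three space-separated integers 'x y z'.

Answer: -9 5 4
-9 6 3
-10 7 3
-11 7 4
-11 6 5
-10 5 5

Derivation:
Center: (-10, 6, 4). Add each direction:
  D0: (-10, 6, 4) + (1, -1, 0) = (-9, 5, 4)
  D1: (-10, 6, 4) + (1, 0, -1) = (-9, 6, 3)
  D2: (-10, 6, 4) + (0, 1, -1) = (-10, 7, 3)
  D3: (-10, 6, 4) + (-1, 1, 0) = (-11, 7, 4)
  D4: (-10, 6, 4) + (-1, 0, 1) = (-11, 6, 5)
  D5: (-10, 6, 4) + (0, -1, 1) = (-10, 5, 5)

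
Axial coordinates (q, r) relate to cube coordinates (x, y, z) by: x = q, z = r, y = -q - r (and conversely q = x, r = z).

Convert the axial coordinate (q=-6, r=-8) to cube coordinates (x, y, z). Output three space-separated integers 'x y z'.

x = q = -6
z = r = -8
y = -x - z = -(-6) - (-8) = 14

Answer: -6 14 -8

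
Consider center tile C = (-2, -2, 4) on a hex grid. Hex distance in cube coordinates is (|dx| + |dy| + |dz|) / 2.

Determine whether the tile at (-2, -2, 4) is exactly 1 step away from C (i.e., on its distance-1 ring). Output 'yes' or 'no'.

Answer: no

Derivation:
|px - cx| = |-2 - (-2)| = 0
|py - cy| = |-2 - (-2)| = 0
|pz - cz| = |4 - 4| = 0
distance = (0+0+0)/2 = 0/2 = 0
radius = 1; distance != radius -> no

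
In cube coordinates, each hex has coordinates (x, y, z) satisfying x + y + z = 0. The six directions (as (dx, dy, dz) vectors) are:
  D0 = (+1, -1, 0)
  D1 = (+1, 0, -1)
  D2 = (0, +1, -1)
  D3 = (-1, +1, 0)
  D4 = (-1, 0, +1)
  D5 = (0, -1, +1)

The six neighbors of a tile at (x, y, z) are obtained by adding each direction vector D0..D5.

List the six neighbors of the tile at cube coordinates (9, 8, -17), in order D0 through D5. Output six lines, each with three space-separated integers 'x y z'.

Answer: 10 7 -17
10 8 -18
9 9 -18
8 9 -17
8 8 -16
9 7 -16

Derivation:
Center: (9, 8, -17). Add each direction:
  D0: (9, 8, -17) + (1, -1, 0) = (10, 7, -17)
  D1: (9, 8, -17) + (1, 0, -1) = (10, 8, -18)
  D2: (9, 8, -17) + (0, 1, -1) = (9, 9, -18)
  D3: (9, 8, -17) + (-1, 1, 0) = (8, 9, -17)
  D4: (9, 8, -17) + (-1, 0, 1) = (8, 8, -16)
  D5: (9, 8, -17) + (0, -1, 1) = (9, 7, -16)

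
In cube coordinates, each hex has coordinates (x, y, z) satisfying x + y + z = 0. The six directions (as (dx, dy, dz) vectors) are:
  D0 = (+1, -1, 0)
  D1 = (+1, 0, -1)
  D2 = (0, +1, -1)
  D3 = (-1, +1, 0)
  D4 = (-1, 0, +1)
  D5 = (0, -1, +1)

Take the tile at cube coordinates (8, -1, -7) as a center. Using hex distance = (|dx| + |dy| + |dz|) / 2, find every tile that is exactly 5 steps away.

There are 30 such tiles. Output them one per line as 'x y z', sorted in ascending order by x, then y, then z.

Answer: 3 -1 -2
3 0 -3
3 1 -4
3 2 -5
3 3 -6
3 4 -7
4 -2 -2
4 4 -8
5 -3 -2
5 4 -9
6 -4 -2
6 4 -10
7 -5 -2
7 4 -11
8 -6 -2
8 4 -12
9 -6 -3
9 3 -12
10 -6 -4
10 2 -12
11 -6 -5
11 1 -12
12 -6 -6
12 0 -12
13 -6 -7
13 -5 -8
13 -4 -9
13 -3 -10
13 -2 -11
13 -1 -12

Derivation:
Walk ring at distance 5 from (8, -1, -7):
Start at center + D4*5 = (3, -1, -2)
  hex 0: (3, -1, -2)
  hex 1: (4, -2, -2)
  hex 2: (5, -3, -2)
  hex 3: (6, -4, -2)
  hex 4: (7, -5, -2)
  hex 5: (8, -6, -2)
  hex 6: (9, -6, -3)
  hex 7: (10, -6, -4)
  hex 8: (11, -6, -5)
  hex 9: (12, -6, -6)
  hex 10: (13, -6, -7)
  hex 11: (13, -5, -8)
  hex 12: (13, -4, -9)
  hex 13: (13, -3, -10)
  hex 14: (13, -2, -11)
  hex 15: (13, -1, -12)
  hex 16: (12, 0, -12)
  hex 17: (11, 1, -12)
  hex 18: (10, 2, -12)
  hex 19: (9, 3, -12)
  hex 20: (8, 4, -12)
  hex 21: (7, 4, -11)
  hex 22: (6, 4, -10)
  hex 23: (5, 4, -9)
  hex 24: (4, 4, -8)
  hex 25: (3, 4, -7)
  hex 26: (3, 3, -6)
  hex 27: (3, 2, -5)
  hex 28: (3, 1, -4)
  hex 29: (3, 0, -3)
Sorted: 30 hexes.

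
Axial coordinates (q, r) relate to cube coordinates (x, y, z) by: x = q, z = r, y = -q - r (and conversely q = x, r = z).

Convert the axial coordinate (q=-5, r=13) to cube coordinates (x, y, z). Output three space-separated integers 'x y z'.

Answer: -5 -8 13

Derivation:
x = q = -5
z = r = 13
y = -x - z = -(-5) - (13) = -8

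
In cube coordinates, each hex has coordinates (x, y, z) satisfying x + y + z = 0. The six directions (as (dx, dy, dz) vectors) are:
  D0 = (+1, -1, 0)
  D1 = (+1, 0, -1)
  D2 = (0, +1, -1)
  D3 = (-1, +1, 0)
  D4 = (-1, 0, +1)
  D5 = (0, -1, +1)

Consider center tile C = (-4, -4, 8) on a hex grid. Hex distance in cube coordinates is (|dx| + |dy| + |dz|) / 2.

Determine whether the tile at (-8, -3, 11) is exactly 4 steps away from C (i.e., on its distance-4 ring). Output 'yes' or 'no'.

|px - cx| = |-8 - (-4)| = 4
|py - cy| = |-3 - (-4)| = 1
|pz - cz| = |11 - 8| = 3
distance = (4+1+3)/2 = 8/2 = 4
radius = 4; distance == radius -> yes

Answer: yes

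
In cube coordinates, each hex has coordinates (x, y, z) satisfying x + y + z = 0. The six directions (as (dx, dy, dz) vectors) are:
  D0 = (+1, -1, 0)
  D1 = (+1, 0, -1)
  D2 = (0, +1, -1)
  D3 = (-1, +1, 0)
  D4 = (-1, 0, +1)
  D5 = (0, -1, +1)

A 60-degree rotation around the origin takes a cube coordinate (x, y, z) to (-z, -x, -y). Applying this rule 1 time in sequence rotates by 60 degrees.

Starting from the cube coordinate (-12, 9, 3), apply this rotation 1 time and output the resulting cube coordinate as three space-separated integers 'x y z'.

Answer: -3 12 -9

Derivation:
Start: (-12, 9, 3)
Step 1: (-12, 9, 3) -> (-(3), -(-12), -(9)) = (-3, 12, -9)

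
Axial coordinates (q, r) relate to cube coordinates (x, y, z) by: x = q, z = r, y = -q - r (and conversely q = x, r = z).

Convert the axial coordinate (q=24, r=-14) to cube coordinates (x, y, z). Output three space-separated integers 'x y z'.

Answer: 24 -10 -14

Derivation:
x = q = 24
z = r = -14
y = -x - z = -(24) - (-14) = -10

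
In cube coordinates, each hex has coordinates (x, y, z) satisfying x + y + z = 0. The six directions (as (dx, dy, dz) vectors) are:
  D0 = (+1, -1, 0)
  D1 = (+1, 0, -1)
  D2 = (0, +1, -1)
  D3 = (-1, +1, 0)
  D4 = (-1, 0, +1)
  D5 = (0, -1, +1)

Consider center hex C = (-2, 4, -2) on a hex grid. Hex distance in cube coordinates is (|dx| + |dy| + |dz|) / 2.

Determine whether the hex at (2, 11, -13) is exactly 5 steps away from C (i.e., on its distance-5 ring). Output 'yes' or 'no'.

Answer: no

Derivation:
|px - cx| = |2 - (-2)| = 4
|py - cy| = |11 - 4| = 7
|pz - cz| = |-13 - (-2)| = 11
distance = (4+7+11)/2 = 22/2 = 11
radius = 5; distance != radius -> no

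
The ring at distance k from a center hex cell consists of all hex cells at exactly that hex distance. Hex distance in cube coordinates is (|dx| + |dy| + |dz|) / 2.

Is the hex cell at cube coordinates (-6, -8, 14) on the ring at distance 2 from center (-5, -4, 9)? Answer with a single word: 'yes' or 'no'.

Answer: no

Derivation:
|px - cx| = |-6 - (-5)| = 1
|py - cy| = |-8 - (-4)| = 4
|pz - cz| = |14 - 9| = 5
distance = (1+4+5)/2 = 10/2 = 5
radius = 2; distance != radius -> no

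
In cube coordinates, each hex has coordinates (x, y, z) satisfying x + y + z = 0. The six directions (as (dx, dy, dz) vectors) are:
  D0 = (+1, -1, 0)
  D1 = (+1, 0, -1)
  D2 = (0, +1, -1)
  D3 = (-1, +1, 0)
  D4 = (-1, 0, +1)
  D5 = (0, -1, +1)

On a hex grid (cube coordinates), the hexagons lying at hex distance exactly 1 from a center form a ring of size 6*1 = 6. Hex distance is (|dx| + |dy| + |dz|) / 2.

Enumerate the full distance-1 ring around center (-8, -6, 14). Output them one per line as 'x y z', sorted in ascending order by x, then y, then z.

Walk ring at distance 1 from (-8, -6, 14):
Start at center + D4*1 = (-9, -6, 15)
  hex 0: (-9, -6, 15)
  hex 1: (-8, -7, 15)
  hex 2: (-7, -7, 14)
  hex 3: (-7, -6, 13)
  hex 4: (-8, -5, 13)
  hex 5: (-9, -5, 14)
Sorted: 6 hexes.

Answer: -9 -6 15
-9 -5 14
-8 -7 15
-8 -5 13
-7 -7 14
-7 -6 13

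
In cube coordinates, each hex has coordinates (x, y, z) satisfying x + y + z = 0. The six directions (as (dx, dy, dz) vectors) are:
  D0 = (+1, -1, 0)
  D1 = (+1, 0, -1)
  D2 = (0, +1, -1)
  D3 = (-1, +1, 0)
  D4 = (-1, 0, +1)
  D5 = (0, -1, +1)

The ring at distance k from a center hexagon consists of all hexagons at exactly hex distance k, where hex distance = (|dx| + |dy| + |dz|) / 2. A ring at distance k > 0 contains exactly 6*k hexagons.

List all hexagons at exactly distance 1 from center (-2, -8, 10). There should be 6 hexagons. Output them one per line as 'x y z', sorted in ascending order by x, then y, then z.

Walk ring at distance 1 from (-2, -8, 10):
Start at center + D4*1 = (-3, -8, 11)
  hex 0: (-3, -8, 11)
  hex 1: (-2, -9, 11)
  hex 2: (-1, -9, 10)
  hex 3: (-1, -8, 9)
  hex 4: (-2, -7, 9)
  hex 5: (-3, -7, 10)
Sorted: 6 hexes.

Answer: -3 -8 11
-3 -7 10
-2 -9 11
-2 -7 9
-1 -9 10
-1 -8 9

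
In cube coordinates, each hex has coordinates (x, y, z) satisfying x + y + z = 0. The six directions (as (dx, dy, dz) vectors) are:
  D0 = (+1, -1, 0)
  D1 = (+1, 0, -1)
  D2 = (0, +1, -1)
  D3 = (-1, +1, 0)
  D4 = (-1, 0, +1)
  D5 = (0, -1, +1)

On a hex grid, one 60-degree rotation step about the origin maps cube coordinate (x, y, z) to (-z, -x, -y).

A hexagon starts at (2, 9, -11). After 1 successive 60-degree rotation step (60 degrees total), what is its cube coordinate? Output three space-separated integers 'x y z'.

Answer: 11 -2 -9

Derivation:
Start: (2, 9, -11)
Step 1: (2, 9, -11) -> (-(-11), -(2), -(9)) = (11, -2, -9)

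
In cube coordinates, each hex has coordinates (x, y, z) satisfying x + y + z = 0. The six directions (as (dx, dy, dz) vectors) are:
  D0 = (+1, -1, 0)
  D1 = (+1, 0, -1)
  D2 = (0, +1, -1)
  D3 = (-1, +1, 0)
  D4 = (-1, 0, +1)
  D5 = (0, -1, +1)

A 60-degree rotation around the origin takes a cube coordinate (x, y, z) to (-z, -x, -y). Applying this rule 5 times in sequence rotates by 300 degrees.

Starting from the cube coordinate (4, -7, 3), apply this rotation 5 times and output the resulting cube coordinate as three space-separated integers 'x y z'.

Start: (4, -7, 3)
Step 1: (4, -7, 3) -> (-(3), -(4), -(-7)) = (-3, -4, 7)
Step 2: (-3, -4, 7) -> (-(7), -(-3), -(-4)) = (-7, 3, 4)
Step 3: (-7, 3, 4) -> (-(4), -(-7), -(3)) = (-4, 7, -3)
Step 4: (-4, 7, -3) -> (-(-3), -(-4), -(7)) = (3, 4, -7)
Step 5: (3, 4, -7) -> (-(-7), -(3), -(4)) = (7, -3, -4)

Answer: 7 -3 -4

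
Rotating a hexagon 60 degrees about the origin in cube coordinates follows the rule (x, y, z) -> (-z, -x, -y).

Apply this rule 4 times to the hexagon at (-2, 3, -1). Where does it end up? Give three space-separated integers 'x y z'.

Start: (-2, 3, -1)
Step 1: (-2, 3, -1) -> (-(-1), -(-2), -(3)) = (1, 2, -3)
Step 2: (1, 2, -3) -> (-(-3), -(1), -(2)) = (3, -1, -2)
Step 3: (3, -1, -2) -> (-(-2), -(3), -(-1)) = (2, -3, 1)
Step 4: (2, -3, 1) -> (-(1), -(2), -(-3)) = (-1, -2, 3)

Answer: -1 -2 3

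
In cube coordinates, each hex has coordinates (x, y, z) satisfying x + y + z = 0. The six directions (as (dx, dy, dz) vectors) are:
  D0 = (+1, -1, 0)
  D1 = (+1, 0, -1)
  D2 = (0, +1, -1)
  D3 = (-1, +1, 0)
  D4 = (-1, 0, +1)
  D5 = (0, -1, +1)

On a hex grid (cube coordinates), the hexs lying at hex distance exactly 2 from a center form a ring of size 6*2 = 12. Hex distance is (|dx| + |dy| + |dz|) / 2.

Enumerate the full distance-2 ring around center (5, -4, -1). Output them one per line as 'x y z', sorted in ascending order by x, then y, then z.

Answer: 3 -4 1
3 -3 0
3 -2 -1
4 -5 1
4 -2 -2
5 -6 1
5 -2 -3
6 -6 0
6 -3 -3
7 -6 -1
7 -5 -2
7 -4 -3

Derivation:
Walk ring at distance 2 from (5, -4, -1):
Start at center + D4*2 = (3, -4, 1)
  hex 0: (3, -4, 1)
  hex 1: (4, -5, 1)
  hex 2: (5, -6, 1)
  hex 3: (6, -6, 0)
  hex 4: (7, -6, -1)
  hex 5: (7, -5, -2)
  hex 6: (7, -4, -3)
  hex 7: (6, -3, -3)
  hex 8: (5, -2, -3)
  hex 9: (4, -2, -2)
  hex 10: (3, -2, -1)
  hex 11: (3, -3, 0)
Sorted: 12 hexes.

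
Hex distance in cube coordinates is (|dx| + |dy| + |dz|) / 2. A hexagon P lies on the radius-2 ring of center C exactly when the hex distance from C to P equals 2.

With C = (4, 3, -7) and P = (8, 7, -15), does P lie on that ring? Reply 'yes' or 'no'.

Answer: no

Derivation:
|px - cx| = |8 - 4| = 4
|py - cy| = |7 - 3| = 4
|pz - cz| = |-15 - (-7)| = 8
distance = (4+4+8)/2 = 16/2 = 8
radius = 2; distance != radius -> no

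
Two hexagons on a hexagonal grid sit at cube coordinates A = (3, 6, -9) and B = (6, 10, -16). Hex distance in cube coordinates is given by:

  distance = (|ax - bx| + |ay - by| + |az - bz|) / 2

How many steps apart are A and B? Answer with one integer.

|ax - bx| = |3 - 6| = 3
|ay - by| = |6 - 10| = 4
|az - bz| = |-9 - (-16)| = 7
distance = (3 + 4 + 7) / 2 = 14 / 2 = 7

Answer: 7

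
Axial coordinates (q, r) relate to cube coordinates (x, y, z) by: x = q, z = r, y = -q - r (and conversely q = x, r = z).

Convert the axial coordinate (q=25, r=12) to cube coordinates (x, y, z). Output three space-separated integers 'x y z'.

x = q = 25
z = r = 12
y = -x - z = -(25) - (12) = -37

Answer: 25 -37 12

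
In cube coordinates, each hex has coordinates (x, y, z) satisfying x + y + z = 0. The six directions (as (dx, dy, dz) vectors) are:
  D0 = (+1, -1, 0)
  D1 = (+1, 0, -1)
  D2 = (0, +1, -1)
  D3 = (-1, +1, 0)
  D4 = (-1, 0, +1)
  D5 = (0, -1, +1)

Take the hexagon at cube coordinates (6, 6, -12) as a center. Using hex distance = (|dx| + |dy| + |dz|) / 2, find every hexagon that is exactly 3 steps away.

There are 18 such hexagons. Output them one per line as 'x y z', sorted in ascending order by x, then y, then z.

Walk ring at distance 3 from (6, 6, -12):
Start at center + D4*3 = (3, 6, -9)
  hex 0: (3, 6, -9)
  hex 1: (4, 5, -9)
  hex 2: (5, 4, -9)
  hex 3: (6, 3, -9)
  hex 4: (7, 3, -10)
  hex 5: (8, 3, -11)
  hex 6: (9, 3, -12)
  hex 7: (9, 4, -13)
  hex 8: (9, 5, -14)
  hex 9: (9, 6, -15)
  hex 10: (8, 7, -15)
  hex 11: (7, 8, -15)
  hex 12: (6, 9, -15)
  hex 13: (5, 9, -14)
  hex 14: (4, 9, -13)
  hex 15: (3, 9, -12)
  hex 16: (3, 8, -11)
  hex 17: (3, 7, -10)
Sorted: 18 hexes.

Answer: 3 6 -9
3 7 -10
3 8 -11
3 9 -12
4 5 -9
4 9 -13
5 4 -9
5 9 -14
6 3 -9
6 9 -15
7 3 -10
7 8 -15
8 3 -11
8 7 -15
9 3 -12
9 4 -13
9 5 -14
9 6 -15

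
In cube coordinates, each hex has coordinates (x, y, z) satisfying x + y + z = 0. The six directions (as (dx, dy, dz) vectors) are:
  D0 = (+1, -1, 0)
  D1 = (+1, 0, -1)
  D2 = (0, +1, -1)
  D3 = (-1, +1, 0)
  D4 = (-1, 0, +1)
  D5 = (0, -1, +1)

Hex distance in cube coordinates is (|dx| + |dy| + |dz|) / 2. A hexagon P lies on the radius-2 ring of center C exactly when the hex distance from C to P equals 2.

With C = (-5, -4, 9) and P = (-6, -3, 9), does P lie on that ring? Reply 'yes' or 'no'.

Answer: no

Derivation:
|px - cx| = |-6 - (-5)| = 1
|py - cy| = |-3 - (-4)| = 1
|pz - cz| = |9 - 9| = 0
distance = (1+1+0)/2 = 2/2 = 1
radius = 2; distance != radius -> no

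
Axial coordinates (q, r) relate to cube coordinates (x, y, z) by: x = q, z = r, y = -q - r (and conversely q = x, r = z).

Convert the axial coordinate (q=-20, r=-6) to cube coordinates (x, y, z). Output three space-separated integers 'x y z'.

Answer: -20 26 -6

Derivation:
x = q = -20
z = r = -6
y = -x - z = -(-20) - (-6) = 26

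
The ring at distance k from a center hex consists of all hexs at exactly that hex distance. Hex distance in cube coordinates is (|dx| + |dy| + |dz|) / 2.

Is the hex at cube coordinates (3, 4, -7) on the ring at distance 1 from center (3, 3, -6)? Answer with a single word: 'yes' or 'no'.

Answer: yes

Derivation:
|px - cx| = |3 - 3| = 0
|py - cy| = |4 - 3| = 1
|pz - cz| = |-7 - (-6)| = 1
distance = (0+1+1)/2 = 2/2 = 1
radius = 1; distance == radius -> yes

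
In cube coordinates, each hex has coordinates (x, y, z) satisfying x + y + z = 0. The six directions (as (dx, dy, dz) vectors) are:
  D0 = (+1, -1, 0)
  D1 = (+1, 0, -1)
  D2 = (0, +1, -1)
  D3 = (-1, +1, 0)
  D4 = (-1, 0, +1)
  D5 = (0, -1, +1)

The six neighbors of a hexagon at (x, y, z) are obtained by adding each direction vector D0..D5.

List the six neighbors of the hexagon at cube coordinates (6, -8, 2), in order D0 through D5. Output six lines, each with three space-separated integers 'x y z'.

Answer: 7 -9 2
7 -8 1
6 -7 1
5 -7 2
5 -8 3
6 -9 3

Derivation:
Center: (6, -8, 2). Add each direction:
  D0: (6, -8, 2) + (1, -1, 0) = (7, -9, 2)
  D1: (6, -8, 2) + (1, 0, -1) = (7, -8, 1)
  D2: (6, -8, 2) + (0, 1, -1) = (6, -7, 1)
  D3: (6, -8, 2) + (-1, 1, 0) = (5, -7, 2)
  D4: (6, -8, 2) + (-1, 0, 1) = (5, -8, 3)
  D5: (6, -8, 2) + (0, -1, 1) = (6, -9, 3)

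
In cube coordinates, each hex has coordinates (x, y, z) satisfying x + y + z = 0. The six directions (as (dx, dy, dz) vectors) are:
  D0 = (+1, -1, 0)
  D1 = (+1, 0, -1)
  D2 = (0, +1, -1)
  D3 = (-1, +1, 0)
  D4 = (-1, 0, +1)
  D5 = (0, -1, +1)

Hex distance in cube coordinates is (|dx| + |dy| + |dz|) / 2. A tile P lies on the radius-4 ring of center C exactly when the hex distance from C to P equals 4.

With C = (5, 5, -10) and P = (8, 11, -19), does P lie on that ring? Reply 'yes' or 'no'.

|px - cx| = |8 - 5| = 3
|py - cy| = |11 - 5| = 6
|pz - cz| = |-19 - (-10)| = 9
distance = (3+6+9)/2 = 18/2 = 9
radius = 4; distance != radius -> no

Answer: no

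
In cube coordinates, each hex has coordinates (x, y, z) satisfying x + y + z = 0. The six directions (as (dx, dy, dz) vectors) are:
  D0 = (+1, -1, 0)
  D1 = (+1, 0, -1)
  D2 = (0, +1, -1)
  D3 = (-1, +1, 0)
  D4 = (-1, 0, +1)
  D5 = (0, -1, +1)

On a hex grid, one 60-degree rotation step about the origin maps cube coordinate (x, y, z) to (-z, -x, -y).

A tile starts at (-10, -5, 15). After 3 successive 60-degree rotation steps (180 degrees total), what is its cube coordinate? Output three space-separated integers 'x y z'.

Answer: 10 5 -15

Derivation:
Start: (-10, -5, 15)
Step 1: (-10, -5, 15) -> (-(15), -(-10), -(-5)) = (-15, 10, 5)
Step 2: (-15, 10, 5) -> (-(5), -(-15), -(10)) = (-5, 15, -10)
Step 3: (-5, 15, -10) -> (-(-10), -(-5), -(15)) = (10, 5, -15)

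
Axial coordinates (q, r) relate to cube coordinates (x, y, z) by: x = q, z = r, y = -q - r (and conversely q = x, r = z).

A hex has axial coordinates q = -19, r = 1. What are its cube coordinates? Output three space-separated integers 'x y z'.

Answer: -19 18 1

Derivation:
x = q = -19
z = r = 1
y = -x - z = -(-19) - (1) = 18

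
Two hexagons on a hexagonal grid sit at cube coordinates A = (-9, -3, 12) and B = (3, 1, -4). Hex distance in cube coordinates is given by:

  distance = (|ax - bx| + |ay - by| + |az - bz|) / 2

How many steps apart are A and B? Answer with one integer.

Answer: 16

Derivation:
|ax - bx| = |-9 - 3| = 12
|ay - by| = |-3 - 1| = 4
|az - bz| = |12 - (-4)| = 16
distance = (12 + 4 + 16) / 2 = 32 / 2 = 16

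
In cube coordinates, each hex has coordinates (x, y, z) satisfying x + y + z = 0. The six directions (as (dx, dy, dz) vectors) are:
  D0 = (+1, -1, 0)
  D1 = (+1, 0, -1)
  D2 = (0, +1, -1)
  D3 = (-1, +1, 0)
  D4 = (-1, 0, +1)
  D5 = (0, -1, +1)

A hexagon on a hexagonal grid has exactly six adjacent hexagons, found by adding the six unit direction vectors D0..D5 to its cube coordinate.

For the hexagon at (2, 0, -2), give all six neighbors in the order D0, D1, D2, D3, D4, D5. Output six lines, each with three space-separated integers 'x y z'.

Center: (2, 0, -2). Add each direction:
  D0: (2, 0, -2) + (1, -1, 0) = (3, -1, -2)
  D1: (2, 0, -2) + (1, 0, -1) = (3, 0, -3)
  D2: (2, 0, -2) + (0, 1, -1) = (2, 1, -3)
  D3: (2, 0, -2) + (-1, 1, 0) = (1, 1, -2)
  D4: (2, 0, -2) + (-1, 0, 1) = (1, 0, -1)
  D5: (2, 0, -2) + (0, -1, 1) = (2, -1, -1)

Answer: 3 -1 -2
3 0 -3
2 1 -3
1 1 -2
1 0 -1
2 -1 -1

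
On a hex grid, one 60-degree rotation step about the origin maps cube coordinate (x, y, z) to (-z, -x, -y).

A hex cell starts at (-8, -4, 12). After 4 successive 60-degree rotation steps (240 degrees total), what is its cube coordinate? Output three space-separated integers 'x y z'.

Answer: 12 -8 -4

Derivation:
Start: (-8, -4, 12)
Step 1: (-8, -4, 12) -> (-(12), -(-8), -(-4)) = (-12, 8, 4)
Step 2: (-12, 8, 4) -> (-(4), -(-12), -(8)) = (-4, 12, -8)
Step 3: (-4, 12, -8) -> (-(-8), -(-4), -(12)) = (8, 4, -12)
Step 4: (8, 4, -12) -> (-(-12), -(8), -(4)) = (12, -8, -4)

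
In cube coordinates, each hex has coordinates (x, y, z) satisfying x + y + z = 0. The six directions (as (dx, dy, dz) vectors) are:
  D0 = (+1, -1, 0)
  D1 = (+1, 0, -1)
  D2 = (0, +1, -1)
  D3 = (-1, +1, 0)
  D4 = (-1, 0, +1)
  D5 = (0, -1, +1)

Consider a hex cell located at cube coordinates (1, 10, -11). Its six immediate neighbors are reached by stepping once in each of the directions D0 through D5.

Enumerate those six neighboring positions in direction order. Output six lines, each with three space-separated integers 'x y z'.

Answer: 2 9 -11
2 10 -12
1 11 -12
0 11 -11
0 10 -10
1 9 -10

Derivation:
Center: (1, 10, -11). Add each direction:
  D0: (1, 10, -11) + (1, -1, 0) = (2, 9, -11)
  D1: (1, 10, -11) + (1, 0, -1) = (2, 10, -12)
  D2: (1, 10, -11) + (0, 1, -1) = (1, 11, -12)
  D3: (1, 10, -11) + (-1, 1, 0) = (0, 11, -11)
  D4: (1, 10, -11) + (-1, 0, 1) = (0, 10, -10)
  D5: (1, 10, -11) + (0, -1, 1) = (1, 9, -10)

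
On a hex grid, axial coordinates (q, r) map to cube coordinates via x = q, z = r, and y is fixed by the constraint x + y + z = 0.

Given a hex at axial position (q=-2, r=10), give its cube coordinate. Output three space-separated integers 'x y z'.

Answer: -2 -8 10

Derivation:
x = q = -2
z = r = 10
y = -x - z = -(-2) - (10) = -8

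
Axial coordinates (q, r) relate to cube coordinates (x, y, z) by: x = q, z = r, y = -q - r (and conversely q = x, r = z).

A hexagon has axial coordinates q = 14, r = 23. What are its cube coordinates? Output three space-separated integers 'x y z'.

x = q = 14
z = r = 23
y = -x - z = -(14) - (23) = -37

Answer: 14 -37 23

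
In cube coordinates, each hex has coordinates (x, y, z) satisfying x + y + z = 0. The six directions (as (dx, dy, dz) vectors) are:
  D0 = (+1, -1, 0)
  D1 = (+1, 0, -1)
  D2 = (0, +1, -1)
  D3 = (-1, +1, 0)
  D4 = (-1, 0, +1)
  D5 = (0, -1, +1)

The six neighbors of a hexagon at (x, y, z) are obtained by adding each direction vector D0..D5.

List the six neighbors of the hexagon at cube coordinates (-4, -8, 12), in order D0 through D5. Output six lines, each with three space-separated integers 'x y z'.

Answer: -3 -9 12
-3 -8 11
-4 -7 11
-5 -7 12
-5 -8 13
-4 -9 13

Derivation:
Center: (-4, -8, 12). Add each direction:
  D0: (-4, -8, 12) + (1, -1, 0) = (-3, -9, 12)
  D1: (-4, -8, 12) + (1, 0, -1) = (-3, -8, 11)
  D2: (-4, -8, 12) + (0, 1, -1) = (-4, -7, 11)
  D3: (-4, -8, 12) + (-1, 1, 0) = (-5, -7, 12)
  D4: (-4, -8, 12) + (-1, 0, 1) = (-5, -8, 13)
  D5: (-4, -8, 12) + (0, -1, 1) = (-4, -9, 13)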